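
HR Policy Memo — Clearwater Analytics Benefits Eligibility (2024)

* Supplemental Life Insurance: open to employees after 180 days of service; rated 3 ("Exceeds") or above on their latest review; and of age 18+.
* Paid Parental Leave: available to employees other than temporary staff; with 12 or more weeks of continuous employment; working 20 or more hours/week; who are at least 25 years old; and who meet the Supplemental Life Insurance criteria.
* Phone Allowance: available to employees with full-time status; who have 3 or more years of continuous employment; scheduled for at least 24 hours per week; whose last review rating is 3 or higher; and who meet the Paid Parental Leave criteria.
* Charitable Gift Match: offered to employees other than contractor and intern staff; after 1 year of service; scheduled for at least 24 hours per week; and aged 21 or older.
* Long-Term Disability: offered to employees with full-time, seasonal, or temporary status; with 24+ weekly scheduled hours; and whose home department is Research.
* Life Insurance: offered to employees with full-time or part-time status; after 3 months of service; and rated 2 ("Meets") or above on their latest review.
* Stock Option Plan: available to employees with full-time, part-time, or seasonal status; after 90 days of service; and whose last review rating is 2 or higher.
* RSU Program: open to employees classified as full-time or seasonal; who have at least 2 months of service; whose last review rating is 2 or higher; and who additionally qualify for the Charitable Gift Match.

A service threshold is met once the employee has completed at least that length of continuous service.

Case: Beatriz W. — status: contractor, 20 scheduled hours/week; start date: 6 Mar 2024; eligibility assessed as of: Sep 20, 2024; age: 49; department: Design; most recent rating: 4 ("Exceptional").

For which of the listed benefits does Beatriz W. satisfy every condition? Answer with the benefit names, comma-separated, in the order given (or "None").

Supplemental Life Insurance, Paid Parental Leave

Service from 6 Mar 2024 to Sep 20, 2024: 198 days.
Supplemental Life Insurance — service 198 days ≥ 180 days ✓; rating 4 ≥ 3 ✓; age 49 ≥ 18 ✓ → eligible.
Paid Parental Leave — status contractor ✓ (not excluded); service 198 days ≥ 12 weeks (≈84 days) ✓; 20 hrs/wk ≥ 20 ✓; age 49 ≥ 25 ✓; eligible for Supplemental Life Insurance ✓ → eligible.
Phone Allowance — status contractor ✗ (requires full-time) → not eligible.
Charitable Gift Match — status contractor ✗ (excluded) → not eligible.
Long-Term Disability — status contractor ✗ (requires full-time, seasonal, or temporary) → not eligible.
Life Insurance — status contractor ✗ (requires full-time or part-time) → not eligible.
Stock Option Plan — status contractor ✗ (requires full-time, part-time, or seasonal) → not eligible.
RSU Program — status contractor ✗ (requires full-time or seasonal) → not eligible.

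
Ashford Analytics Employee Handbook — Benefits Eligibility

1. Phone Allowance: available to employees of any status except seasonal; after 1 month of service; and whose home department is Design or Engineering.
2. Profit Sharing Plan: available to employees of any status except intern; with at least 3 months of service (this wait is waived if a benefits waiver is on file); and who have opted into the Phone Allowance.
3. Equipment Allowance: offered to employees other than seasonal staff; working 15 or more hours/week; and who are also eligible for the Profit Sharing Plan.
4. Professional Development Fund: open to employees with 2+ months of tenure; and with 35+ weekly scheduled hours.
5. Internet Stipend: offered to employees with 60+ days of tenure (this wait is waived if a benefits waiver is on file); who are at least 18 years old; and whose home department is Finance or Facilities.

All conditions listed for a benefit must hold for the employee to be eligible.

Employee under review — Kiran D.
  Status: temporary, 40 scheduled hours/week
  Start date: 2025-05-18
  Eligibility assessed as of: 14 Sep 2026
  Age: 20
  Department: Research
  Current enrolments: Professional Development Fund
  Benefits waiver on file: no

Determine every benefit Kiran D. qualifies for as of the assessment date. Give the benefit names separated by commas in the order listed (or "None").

Professional Development Fund

Service from 2025-05-18 to 14 Sep 2026: 484 days.
Phone Allowance — status temporary ✓ (not excluded); service 484 days ≥ 1 month (≈30 days) ✓; dept Research ✗ → not eligible.
Profit Sharing Plan — status temporary ✓ (not excluded); no waiver, service 484 days ≥ 3 months (≈90 days) ✓; not enrolled in Phone Allowance ✗ → not eligible.
Equipment Allowance — status temporary ✓ (not excluded); 40 hrs/wk ≥ 15 ✓; not eligible for Profit Sharing Plan ✗ → not eligible.
Professional Development Fund — service 484 days ≥ 2 months (≈60 days) ✓; 40 hrs/wk ≥ 35 ✓ → eligible.
Internet Stipend — no waiver, service 484 days ≥ 60 days ✓; age 20 ≥ 18 ✓; dept Research ✗ → not eligible.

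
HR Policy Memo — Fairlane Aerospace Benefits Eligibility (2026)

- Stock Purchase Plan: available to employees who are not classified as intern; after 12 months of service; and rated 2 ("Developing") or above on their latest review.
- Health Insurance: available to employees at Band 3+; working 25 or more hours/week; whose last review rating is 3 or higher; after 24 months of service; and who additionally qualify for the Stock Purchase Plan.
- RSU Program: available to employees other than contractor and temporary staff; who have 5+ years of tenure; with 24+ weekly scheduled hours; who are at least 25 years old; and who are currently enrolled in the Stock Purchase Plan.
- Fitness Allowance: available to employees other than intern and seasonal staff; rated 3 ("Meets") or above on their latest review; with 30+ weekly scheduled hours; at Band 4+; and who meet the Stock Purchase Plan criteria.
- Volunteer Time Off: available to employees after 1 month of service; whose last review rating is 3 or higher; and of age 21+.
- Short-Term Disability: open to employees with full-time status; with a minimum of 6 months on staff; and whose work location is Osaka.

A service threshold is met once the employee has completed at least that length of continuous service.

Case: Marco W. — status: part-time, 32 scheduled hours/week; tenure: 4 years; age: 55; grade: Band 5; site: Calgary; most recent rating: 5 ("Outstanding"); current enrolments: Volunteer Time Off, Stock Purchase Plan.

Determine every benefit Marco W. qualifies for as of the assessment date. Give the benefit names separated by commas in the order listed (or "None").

Stock Purchase Plan — status part-time ✓ (not excluded); service 4 years ≥ 12 months (≈360 days) ✓; rating 5 ≥ 2 ✓ → eligible.
Health Insurance — grade Band 5 ≥ Band 3 ✓; 32 hrs/wk ≥ 25 ✓; rating 5 ≥ 3 ✓; service 4 years ≥ 24 months (≈720 days) ✓; eligible for Stock Purchase Plan ✓ → eligible.
RSU Program — status part-time ✓ (not excluded); service 4 years < 5 years ✗ → not eligible.
Fitness Allowance — status part-time ✓ (not excluded); rating 5 ≥ 3 ✓; 32 hrs/wk ≥ 30 ✓; grade Band 5 ≥ Band 4 ✓; eligible for Stock Purchase Plan ✓ → eligible.
Volunteer Time Off — service 4 years ≥ 1 month (≈30 days) ✓; rating 5 ≥ 3 ✓; age 55 ≥ 21 ✓ → eligible.
Short-Term Disability — status part-time ✗ (requires full-time) → not eligible.

Stock Purchase Plan, Health Insurance, Fitness Allowance, Volunteer Time Off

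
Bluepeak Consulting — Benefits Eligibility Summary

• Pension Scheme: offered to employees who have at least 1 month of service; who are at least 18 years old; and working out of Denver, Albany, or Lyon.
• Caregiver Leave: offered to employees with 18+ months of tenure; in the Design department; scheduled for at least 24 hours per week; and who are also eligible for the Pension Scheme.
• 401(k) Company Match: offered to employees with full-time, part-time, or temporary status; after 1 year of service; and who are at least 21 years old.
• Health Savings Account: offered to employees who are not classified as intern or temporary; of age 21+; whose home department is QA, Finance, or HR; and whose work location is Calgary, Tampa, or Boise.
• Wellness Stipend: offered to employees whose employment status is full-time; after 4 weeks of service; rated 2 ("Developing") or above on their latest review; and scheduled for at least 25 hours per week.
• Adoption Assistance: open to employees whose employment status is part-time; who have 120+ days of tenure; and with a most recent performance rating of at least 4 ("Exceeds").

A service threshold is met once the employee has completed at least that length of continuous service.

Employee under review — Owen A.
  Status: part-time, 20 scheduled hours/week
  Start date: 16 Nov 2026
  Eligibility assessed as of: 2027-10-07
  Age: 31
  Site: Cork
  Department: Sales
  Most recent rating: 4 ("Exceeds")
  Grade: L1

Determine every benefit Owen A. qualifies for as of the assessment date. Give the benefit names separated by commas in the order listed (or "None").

Service from 16 Nov 2026 to 2027-10-07: 325 days.
Pension Scheme — service 325 days ≥ 1 month (≈30 days) ✓; age 31 ≥ 18 ✓; site Cork ✗ (not Denver, Albany, or Lyon) → not eligible.
Caregiver Leave — service 325 days < 18 months (≈540 days) ✗ → not eligible.
401(k) Company Match — status part-time ✓; service 325 days < 1 year (≈365 days) ✗ → not eligible.
Health Savings Account — status part-time ✓ (not excluded); age 31 ≥ 21 ✓; dept Sales ✗ → not eligible.
Wellness Stipend — status part-time ✗ (requires full-time) → not eligible.
Adoption Assistance — status part-time ✓; service 325 days ≥ 120 days ✓; rating 4 ≥ 4 ✓ → eligible.

Adoption Assistance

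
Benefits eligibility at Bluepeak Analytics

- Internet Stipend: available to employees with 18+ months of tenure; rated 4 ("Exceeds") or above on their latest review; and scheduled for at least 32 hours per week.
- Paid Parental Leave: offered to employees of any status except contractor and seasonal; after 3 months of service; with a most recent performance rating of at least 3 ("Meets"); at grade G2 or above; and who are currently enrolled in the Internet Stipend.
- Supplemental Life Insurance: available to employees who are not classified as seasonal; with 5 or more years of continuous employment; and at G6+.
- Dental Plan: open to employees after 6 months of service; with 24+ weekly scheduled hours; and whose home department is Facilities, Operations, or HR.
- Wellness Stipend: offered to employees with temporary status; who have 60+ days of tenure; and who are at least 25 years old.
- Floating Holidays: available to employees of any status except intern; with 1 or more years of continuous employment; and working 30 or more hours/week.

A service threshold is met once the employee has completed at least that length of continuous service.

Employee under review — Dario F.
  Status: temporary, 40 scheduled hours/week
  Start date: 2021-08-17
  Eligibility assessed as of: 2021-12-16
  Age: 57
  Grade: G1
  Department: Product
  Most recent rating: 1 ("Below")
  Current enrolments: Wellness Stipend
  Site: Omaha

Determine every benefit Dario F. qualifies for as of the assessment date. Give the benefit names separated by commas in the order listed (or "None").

Service from 2021-08-17 to 2021-12-16: 121 days.
Internet Stipend — service 121 days < 18 months (≈540 days) ✗ → not eligible.
Paid Parental Leave — status temporary ✓ (not excluded); service 121 days ≥ 3 months (≈90 days) ✓; rating 1 < 3 ✗ → not eligible.
Supplemental Life Insurance — status temporary ✓ (not excluded); service 121 days < 5 years (≈1825 days) ✗ → not eligible.
Dental Plan — service 121 days < 6 months (≈180 days) ✗ → not eligible.
Wellness Stipend — status temporary ✓; service 121 days ≥ 60 days ✓; age 57 ≥ 25 ✓ → eligible.
Floating Holidays — status temporary ✓ (not excluded); service 121 days < 1 year (≈365 days) ✗ → not eligible.

Wellness Stipend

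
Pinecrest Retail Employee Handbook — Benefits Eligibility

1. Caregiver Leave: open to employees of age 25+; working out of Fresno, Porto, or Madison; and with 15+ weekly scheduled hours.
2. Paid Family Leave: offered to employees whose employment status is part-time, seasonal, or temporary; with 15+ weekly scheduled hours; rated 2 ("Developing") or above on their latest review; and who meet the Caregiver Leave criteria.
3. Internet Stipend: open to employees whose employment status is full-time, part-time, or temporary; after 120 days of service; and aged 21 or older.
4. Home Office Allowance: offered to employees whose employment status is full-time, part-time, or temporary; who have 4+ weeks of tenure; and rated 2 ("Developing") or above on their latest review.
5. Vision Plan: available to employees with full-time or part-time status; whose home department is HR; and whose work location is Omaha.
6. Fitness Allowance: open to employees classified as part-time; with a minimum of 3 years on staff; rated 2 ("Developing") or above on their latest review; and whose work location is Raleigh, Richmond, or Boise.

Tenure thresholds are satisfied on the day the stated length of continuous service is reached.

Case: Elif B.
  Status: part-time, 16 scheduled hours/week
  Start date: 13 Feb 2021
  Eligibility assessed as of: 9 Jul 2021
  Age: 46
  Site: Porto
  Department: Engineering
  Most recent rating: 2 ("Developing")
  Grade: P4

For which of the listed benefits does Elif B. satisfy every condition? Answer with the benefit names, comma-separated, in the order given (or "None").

Caregiver Leave, Paid Family Leave, Internet Stipend, Home Office Allowance

Service from 13 Feb 2021 to 9 Jul 2021: 146 days.
Caregiver Leave — age 46 ≥ 25 ✓; site Porto ✓; 16 hrs/wk ≥ 15 ✓ → eligible.
Paid Family Leave — status part-time ✓; 16 hrs/wk ≥ 15 ✓; rating 2 ≥ 2 ✓; eligible for Caregiver Leave ✓ → eligible.
Internet Stipend — status part-time ✓; service 146 days ≥ 120 days ✓; age 46 ≥ 21 ✓ → eligible.
Home Office Allowance — status part-time ✓; service 146 days ≥ 4 weeks (≈28 days) ✓; rating 2 ≥ 2 ✓ → eligible.
Vision Plan — status part-time ✓; dept Engineering ✗ → not eligible.
Fitness Allowance — status part-time ✓; service 146 days < 3 years (≈1095 days) ✗ → not eligible.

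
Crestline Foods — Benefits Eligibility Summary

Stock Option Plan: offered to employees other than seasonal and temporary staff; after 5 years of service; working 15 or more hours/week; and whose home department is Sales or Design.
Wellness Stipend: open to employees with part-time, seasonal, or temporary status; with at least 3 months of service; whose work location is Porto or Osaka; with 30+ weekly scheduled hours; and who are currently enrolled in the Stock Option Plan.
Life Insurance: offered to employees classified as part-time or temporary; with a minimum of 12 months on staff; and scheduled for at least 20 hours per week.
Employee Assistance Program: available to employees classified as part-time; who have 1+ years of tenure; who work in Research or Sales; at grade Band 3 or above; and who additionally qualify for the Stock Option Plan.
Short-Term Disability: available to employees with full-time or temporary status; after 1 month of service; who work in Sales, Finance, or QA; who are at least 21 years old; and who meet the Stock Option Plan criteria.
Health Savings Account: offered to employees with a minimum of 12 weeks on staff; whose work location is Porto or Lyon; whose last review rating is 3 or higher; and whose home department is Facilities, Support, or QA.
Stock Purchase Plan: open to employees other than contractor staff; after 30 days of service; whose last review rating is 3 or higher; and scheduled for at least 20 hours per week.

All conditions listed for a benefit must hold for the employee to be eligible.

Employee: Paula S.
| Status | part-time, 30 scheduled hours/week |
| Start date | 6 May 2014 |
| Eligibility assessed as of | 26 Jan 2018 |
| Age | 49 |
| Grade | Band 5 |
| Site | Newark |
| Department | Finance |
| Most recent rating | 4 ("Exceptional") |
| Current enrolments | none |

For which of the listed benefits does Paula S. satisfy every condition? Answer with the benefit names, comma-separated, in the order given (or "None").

Life Insurance, Stock Purchase Plan

Service from 6 May 2014 to 26 Jan 2018: 1361 days.
Stock Option Plan — status part-time ✓ (not excluded); service 1361 days < 5 years (≈1825 days) ✗ → not eligible.
Wellness Stipend — status part-time ✓; service 1361 days ≥ 3 months (≈90 days) ✓; site Newark ✗ (not Porto or Osaka) → not eligible.
Life Insurance — status part-time ✓; service 1361 days ≥ 12 months (≈360 days) ✓; 30 hrs/wk ≥ 20 ✓ → eligible.
Employee Assistance Program — status part-time ✓; service 1361 days ≥ 1 year (≈365 days) ✓; dept Finance ✗ → not eligible.
Short-Term Disability — status part-time ✗ (requires full-time or temporary) → not eligible.
Health Savings Account — service 1361 days ≥ 12 weeks (≈84 days) ✓; site Newark ✗ (not Porto or Lyon) → not eligible.
Stock Purchase Plan — status part-time ✓ (not excluded); service 1361 days ≥ 30 days ✓; rating 4 ≥ 3 ✓; 30 hrs/wk ≥ 20 ✓ → eligible.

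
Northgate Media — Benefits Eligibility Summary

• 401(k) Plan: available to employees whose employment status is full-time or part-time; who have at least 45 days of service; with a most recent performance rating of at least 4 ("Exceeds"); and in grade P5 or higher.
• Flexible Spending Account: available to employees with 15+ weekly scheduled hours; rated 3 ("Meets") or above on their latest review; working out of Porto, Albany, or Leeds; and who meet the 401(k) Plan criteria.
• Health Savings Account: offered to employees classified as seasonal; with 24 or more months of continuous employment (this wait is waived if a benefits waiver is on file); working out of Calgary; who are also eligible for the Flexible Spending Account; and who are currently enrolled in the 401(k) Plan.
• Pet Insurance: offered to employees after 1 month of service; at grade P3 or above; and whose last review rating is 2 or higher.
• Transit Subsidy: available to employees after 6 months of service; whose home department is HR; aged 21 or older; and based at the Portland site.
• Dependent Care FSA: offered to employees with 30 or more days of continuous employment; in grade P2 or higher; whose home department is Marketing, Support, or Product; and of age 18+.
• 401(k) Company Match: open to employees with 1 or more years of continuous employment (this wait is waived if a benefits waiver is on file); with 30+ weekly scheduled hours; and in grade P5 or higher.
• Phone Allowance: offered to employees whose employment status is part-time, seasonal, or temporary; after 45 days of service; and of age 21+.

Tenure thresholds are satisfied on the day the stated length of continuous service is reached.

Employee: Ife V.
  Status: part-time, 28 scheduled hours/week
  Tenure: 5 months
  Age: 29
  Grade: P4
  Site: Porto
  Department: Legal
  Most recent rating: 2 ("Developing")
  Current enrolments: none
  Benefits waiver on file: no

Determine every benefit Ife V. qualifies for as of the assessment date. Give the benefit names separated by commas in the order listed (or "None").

Pet Insurance, Phone Allowance

401(k) Plan — status part-time ✓; service 5 months ≥ 45 days ✓; rating 2 < 4 ✗ → not eligible.
Flexible Spending Account — 28 hrs/wk ≥ 15 ✓; rating 2 < 3 ✗ → not eligible.
Health Savings Account — status part-time ✗ (requires seasonal) → not eligible.
Pet Insurance — service 5 months ≥ 1 month ✓; grade P4 ≥ P3 ✓; rating 2 ≥ 2 ✓ → eligible.
Transit Subsidy — service 5 months < 6 months ✗ → not eligible.
Dependent Care FSA — service 5 months ≥ 30 days ✓; grade P4 ≥ P2 ✓; dept Legal ✗ → not eligible.
401(k) Company Match — no waiver, service 5 months < 1 year (≈365 days) ✗ → not eligible.
Phone Allowance — status part-time ✓; service 5 months ≥ 45 days ✓; age 29 ≥ 21 ✓ → eligible.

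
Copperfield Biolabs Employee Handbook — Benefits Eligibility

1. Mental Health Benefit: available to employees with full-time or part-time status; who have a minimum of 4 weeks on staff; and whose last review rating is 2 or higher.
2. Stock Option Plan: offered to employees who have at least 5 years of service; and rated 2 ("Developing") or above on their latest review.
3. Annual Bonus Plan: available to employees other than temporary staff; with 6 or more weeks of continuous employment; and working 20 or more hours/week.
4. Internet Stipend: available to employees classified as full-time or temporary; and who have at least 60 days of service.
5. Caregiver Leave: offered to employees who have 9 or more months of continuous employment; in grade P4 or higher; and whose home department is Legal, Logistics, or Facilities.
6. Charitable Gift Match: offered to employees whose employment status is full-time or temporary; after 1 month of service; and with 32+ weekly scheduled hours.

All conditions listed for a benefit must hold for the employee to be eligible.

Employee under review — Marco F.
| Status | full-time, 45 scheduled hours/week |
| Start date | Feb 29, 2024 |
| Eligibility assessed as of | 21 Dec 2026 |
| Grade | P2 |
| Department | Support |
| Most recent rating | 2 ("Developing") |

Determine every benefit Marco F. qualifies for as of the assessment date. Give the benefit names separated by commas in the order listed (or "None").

Mental Health Benefit, Annual Bonus Plan, Internet Stipend, Charitable Gift Match

Service from Feb 29, 2024 to 21 Dec 2026: 1026 days.
Mental Health Benefit — status full-time ✓; service 1026 days ≥ 4 weeks (≈28 days) ✓; rating 2 ≥ 2 ✓ → eligible.
Stock Option Plan — service 1026 days < 5 years (≈1825 days) ✗ → not eligible.
Annual Bonus Plan — status full-time ✓ (not excluded); service 1026 days ≥ 6 weeks (≈42 days) ✓; 45 hrs/wk ≥ 20 ✓ → eligible.
Internet Stipend — status full-time ✓; service 1026 days ≥ 60 days ✓ → eligible.
Caregiver Leave — service 1026 days ≥ 9 months (≈270 days) ✓; grade P2 < P4 ✗ → not eligible.
Charitable Gift Match — status full-time ✓; service 1026 days ≥ 1 month (≈30 days) ✓; 45 hrs/wk ≥ 32 ✓ → eligible.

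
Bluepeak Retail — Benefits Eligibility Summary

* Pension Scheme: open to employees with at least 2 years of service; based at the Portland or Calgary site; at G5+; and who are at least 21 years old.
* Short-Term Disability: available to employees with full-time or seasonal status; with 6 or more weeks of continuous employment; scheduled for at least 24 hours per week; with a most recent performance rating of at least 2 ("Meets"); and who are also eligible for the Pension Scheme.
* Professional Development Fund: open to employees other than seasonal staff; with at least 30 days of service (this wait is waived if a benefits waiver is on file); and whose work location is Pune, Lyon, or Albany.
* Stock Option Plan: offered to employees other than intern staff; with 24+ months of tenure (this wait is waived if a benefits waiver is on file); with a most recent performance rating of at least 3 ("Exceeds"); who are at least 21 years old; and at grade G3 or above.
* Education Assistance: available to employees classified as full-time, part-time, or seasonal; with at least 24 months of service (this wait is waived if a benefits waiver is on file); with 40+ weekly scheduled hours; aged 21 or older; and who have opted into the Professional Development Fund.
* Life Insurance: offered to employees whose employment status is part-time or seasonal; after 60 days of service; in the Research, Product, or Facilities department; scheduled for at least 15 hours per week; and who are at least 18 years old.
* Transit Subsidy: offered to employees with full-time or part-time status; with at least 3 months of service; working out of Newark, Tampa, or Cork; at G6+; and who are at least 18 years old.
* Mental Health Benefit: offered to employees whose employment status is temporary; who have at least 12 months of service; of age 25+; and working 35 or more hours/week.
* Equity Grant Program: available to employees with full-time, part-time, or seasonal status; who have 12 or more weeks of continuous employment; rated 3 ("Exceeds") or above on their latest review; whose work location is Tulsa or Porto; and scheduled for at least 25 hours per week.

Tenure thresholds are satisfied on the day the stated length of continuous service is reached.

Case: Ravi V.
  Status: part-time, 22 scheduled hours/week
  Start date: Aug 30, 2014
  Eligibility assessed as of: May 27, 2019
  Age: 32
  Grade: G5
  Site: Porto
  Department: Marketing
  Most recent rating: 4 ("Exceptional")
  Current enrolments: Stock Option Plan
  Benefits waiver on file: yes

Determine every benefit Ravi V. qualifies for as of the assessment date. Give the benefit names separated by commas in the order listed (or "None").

Service from Aug 30, 2014 to May 27, 2019: 1731 days.
Pension Scheme — service 1731 days ≥ 2 years (≈730 days) ✓; site Porto ✗ (not Portland or Calgary) → not eligible.
Short-Term Disability — status part-time ✗ (requires full-time or seasonal) → not eligible.
Professional Development Fund — status part-time ✓ (not excluded); benefits waiver on file ✓; site Porto ✗ (not Pune, Lyon, or Albany) → not eligible.
Stock Option Plan — status part-time ✓ (not excluded); benefits waiver on file ✓; rating 4 ≥ 3 ✓; age 32 ≥ 21 ✓; grade G5 ≥ G3 ✓ → eligible.
Education Assistance — status part-time ✓; benefits waiver on file ✓; 22 hrs/wk < 40 ✗ → not eligible.
Life Insurance — status part-time ✓; service 1731 days ≥ 60 days ✓; dept Marketing ✗ → not eligible.
Transit Subsidy — status part-time ✓; service 1731 days ≥ 3 months (≈90 days) ✓; site Porto ✗ (not Newark, Tampa, or Cork) → not eligible.
Mental Health Benefit — status part-time ✗ (requires temporary) → not eligible.
Equity Grant Program — status part-time ✓; service 1731 days ≥ 12 weeks (≈84 days) ✓; rating 4 ≥ 3 ✓; site Porto ✓; 22 hrs/wk < 25 ✗ → not eligible.

Stock Option Plan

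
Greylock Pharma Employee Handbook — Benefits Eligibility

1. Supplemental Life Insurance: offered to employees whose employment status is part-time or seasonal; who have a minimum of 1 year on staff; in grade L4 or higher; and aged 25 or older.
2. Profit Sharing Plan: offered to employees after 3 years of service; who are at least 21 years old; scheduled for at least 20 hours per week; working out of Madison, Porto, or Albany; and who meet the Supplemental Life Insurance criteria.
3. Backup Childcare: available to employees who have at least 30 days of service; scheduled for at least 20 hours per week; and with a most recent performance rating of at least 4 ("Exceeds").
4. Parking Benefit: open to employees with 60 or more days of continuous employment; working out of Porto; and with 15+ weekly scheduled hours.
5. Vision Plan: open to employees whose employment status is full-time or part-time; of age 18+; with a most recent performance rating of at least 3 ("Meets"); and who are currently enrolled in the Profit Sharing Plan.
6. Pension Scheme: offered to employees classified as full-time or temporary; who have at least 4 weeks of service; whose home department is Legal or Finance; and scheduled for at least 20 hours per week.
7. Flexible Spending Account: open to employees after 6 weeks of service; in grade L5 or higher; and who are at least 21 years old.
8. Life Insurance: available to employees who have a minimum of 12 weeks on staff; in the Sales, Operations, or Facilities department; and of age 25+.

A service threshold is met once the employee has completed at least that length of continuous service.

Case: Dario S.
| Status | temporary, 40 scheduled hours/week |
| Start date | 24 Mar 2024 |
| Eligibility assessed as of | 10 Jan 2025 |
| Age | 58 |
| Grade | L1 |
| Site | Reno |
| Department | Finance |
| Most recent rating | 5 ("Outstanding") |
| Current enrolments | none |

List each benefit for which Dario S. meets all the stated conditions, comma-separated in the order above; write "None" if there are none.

Backup Childcare, Pension Scheme

Service from 24 Mar 2024 to 10 Jan 2025: 292 days.
Supplemental Life Insurance — status temporary ✗ (requires part-time or seasonal) → not eligible.
Profit Sharing Plan — service 292 days < 3 years (≈1095 days) ✗ → not eligible.
Backup Childcare — service 292 days ≥ 30 days ✓; 40 hrs/wk ≥ 20 ✓; rating 5 ≥ 4 ✓ → eligible.
Parking Benefit — service 292 days ≥ 60 days ✓; site Reno ✗ (not Porto) → not eligible.
Vision Plan — status temporary ✗ (requires full-time or part-time) → not eligible.
Pension Scheme — status temporary ✓; service 292 days ≥ 4 weeks (≈28 days) ✓; dept Finance ✓; 40 hrs/wk ≥ 20 ✓ → eligible.
Flexible Spending Account — service 292 days ≥ 6 weeks (≈42 days) ✓; grade L1 < L5 ✗ → not eligible.
Life Insurance — service 292 days ≥ 12 weeks (≈84 days) ✓; dept Finance ✗ → not eligible.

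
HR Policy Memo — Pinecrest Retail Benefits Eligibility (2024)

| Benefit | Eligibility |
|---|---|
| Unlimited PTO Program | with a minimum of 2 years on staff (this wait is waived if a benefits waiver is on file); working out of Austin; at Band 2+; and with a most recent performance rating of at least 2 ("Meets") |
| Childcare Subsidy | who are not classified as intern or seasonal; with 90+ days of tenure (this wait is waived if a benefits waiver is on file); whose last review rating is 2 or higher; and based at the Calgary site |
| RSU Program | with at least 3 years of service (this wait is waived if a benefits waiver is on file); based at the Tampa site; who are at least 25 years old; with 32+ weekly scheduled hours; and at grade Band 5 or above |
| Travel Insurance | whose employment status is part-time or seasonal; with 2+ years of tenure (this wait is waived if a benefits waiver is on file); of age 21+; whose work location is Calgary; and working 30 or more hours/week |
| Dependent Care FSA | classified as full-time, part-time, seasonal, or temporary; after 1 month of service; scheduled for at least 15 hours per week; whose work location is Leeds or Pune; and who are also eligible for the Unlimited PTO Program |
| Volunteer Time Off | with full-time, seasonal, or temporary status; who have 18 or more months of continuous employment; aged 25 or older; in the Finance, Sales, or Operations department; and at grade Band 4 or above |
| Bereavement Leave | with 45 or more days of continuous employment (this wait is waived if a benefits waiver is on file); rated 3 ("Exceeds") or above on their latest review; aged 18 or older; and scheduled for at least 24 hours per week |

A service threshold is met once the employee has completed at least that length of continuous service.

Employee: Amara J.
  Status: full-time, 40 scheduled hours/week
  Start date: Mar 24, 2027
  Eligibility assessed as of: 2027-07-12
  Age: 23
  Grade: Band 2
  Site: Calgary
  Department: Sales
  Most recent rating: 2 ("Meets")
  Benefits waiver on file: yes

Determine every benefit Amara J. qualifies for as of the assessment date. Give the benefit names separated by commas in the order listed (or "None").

Service from Mar 24, 2027 to 2027-07-12: 110 days.
Unlimited PTO Program — benefits waiver on file ✓; site Calgary ✗ (not Austin) → not eligible.
Childcare Subsidy — status full-time ✓ (not excluded); benefits waiver on file ✓; rating 2 ≥ 2 ✓; site Calgary ✓ → eligible.
RSU Program — benefits waiver on file ✓; site Calgary ✗ (not Tampa) → not eligible.
Travel Insurance — status full-time ✗ (requires part-time or seasonal) → not eligible.
Dependent Care FSA — status full-time ✓; service 110 days ≥ 1 month (≈30 days) ✓; 40 hrs/wk ≥ 15 ✓; site Calgary ✗ (not Leeds or Pune) → not eligible.
Volunteer Time Off — status full-time ✓; service 110 days < 18 months (≈540 days) ✗ → not eligible.
Bereavement Leave — benefits waiver on file ✓; rating 2 < 3 ✗ → not eligible.

Childcare Subsidy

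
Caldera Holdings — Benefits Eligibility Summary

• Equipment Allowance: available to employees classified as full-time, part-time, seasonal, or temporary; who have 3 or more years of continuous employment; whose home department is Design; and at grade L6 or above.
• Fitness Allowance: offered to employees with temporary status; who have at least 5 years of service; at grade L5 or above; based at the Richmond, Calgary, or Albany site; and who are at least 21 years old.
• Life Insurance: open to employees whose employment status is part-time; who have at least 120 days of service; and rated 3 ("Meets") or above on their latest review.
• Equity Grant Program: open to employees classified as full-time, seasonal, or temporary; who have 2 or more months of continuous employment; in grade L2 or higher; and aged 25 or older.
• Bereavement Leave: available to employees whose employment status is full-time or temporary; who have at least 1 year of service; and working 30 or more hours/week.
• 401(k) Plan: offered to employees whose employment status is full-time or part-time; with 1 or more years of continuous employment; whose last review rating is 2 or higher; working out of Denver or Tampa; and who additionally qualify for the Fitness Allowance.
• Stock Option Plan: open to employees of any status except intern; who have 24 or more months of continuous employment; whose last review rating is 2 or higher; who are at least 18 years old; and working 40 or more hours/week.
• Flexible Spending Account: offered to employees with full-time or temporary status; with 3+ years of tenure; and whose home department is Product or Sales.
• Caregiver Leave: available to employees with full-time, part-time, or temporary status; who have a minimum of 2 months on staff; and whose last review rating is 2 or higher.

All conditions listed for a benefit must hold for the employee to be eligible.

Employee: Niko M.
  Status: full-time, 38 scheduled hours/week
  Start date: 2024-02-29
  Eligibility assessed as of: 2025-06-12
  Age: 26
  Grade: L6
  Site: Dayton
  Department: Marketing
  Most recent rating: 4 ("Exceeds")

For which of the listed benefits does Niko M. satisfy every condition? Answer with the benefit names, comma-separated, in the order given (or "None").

Equity Grant Program, Bereavement Leave, Caregiver Leave

Service from 2024-02-29 to 2025-06-12: 469 days.
Equipment Allowance — status full-time ✓; service 469 days < 3 years (≈1095 days) ✗ → not eligible.
Fitness Allowance — status full-time ✗ (requires temporary) → not eligible.
Life Insurance — status full-time ✗ (requires part-time) → not eligible.
Equity Grant Program — status full-time ✓; service 469 days ≥ 2 months (≈60 days) ✓; grade L6 ≥ L2 ✓; age 26 ≥ 25 ✓ → eligible.
Bereavement Leave — status full-time ✓; service 469 days ≥ 1 year (≈365 days) ✓; 38 hrs/wk ≥ 30 ✓ → eligible.
401(k) Plan — status full-time ✓; service 469 days ≥ 1 year (≈365 days) ✓; rating 4 ≥ 2 ✓; site Dayton ✗ (not Denver or Tampa) → not eligible.
Stock Option Plan — status full-time ✓ (not excluded); service 469 days < 24 months (≈720 days) ✗ → not eligible.
Flexible Spending Account — status full-time ✓; service 469 days < 3 years (≈1095 days) ✗ → not eligible.
Caregiver Leave — status full-time ✓; service 469 days ≥ 2 months (≈60 days) ✓; rating 4 ≥ 2 ✓ → eligible.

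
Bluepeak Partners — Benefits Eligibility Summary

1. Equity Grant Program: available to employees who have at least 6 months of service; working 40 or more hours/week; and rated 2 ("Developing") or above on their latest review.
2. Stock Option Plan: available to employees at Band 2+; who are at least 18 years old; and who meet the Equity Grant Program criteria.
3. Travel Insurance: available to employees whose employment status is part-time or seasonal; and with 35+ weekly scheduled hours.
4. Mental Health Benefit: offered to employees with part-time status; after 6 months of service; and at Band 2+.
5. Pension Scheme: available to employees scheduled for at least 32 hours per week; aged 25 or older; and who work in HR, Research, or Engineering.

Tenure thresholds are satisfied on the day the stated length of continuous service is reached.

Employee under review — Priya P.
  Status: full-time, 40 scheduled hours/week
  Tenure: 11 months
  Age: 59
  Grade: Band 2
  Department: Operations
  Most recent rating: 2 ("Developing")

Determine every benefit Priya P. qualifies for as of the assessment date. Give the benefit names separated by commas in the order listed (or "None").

Equity Grant Program, Stock Option Plan

Equity Grant Program — service 11 months ≥ 6 months ✓; 40 hrs/wk ≥ 40 ✓; rating 2 ≥ 2 ✓ → eligible.
Stock Option Plan — grade Band 2 ≥ Band 2 ✓; age 59 ≥ 18 ✓; eligible for Equity Grant Program ✓ → eligible.
Travel Insurance — status full-time ✗ (requires part-time or seasonal) → not eligible.
Mental Health Benefit — status full-time ✗ (requires part-time) → not eligible.
Pension Scheme — 40 hrs/wk ≥ 32 ✓; age 59 ≥ 25 ✓; dept Operations ✗ → not eligible.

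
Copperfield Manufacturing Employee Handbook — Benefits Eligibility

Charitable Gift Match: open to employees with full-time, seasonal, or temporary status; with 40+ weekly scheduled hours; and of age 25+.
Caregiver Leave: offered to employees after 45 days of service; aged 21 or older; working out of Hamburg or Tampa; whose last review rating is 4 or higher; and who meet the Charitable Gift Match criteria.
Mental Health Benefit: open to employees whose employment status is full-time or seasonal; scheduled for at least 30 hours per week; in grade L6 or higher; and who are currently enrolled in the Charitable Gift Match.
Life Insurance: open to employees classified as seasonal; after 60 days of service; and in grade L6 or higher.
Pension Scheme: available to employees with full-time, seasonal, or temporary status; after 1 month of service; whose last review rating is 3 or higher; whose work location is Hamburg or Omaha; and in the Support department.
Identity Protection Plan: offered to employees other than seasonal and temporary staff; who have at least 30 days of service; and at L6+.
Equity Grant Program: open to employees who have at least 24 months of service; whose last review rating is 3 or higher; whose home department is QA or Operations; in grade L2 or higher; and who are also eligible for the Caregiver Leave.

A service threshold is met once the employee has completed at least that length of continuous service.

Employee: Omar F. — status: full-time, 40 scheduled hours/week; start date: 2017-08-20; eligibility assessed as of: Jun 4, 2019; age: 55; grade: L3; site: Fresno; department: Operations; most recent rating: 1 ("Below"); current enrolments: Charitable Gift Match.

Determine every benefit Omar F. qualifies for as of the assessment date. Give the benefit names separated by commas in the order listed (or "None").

Service from 2017-08-20 to Jun 4, 2019: 653 days.
Charitable Gift Match — status full-time ✓; 40 hrs/wk ≥ 40 ✓; age 55 ≥ 25 ✓ → eligible.
Caregiver Leave — service 653 days ≥ 45 days ✓; age 55 ≥ 21 ✓; site Fresno ✗ (not Hamburg or Tampa) → not eligible.
Mental Health Benefit — status full-time ✓; 40 hrs/wk ≥ 30 ✓; grade L3 < L6 ✗ → not eligible.
Life Insurance — status full-time ✗ (requires seasonal) → not eligible.
Pension Scheme — status full-time ✓; service 653 days ≥ 1 month (≈30 days) ✓; rating 1 < 3 ✗ → not eligible.
Identity Protection Plan — status full-time ✓ (not excluded); service 653 days ≥ 30 days ✓; grade L3 < L6 ✗ → not eligible.
Equity Grant Program — service 653 days < 24 months (≈720 days) ✗ → not eligible.

Charitable Gift Match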